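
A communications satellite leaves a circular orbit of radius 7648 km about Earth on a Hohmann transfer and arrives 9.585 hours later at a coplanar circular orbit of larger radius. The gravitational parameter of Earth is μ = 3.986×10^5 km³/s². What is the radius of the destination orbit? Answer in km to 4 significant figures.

r₂ = 65080 km

Transfer time t = 9.585 hours = 34506 s, and t = π√(a_t³/μ).
So a_t = (μ t²/π²)^(1/3) = (3.986×10^5 × (34506)² / π²)^(1/3) = 36364 km.
Since a_t = (r₁ + r₂)/2, r₂ = 2a_t − r₁ = 2×36364 − 7648 = 65080 km.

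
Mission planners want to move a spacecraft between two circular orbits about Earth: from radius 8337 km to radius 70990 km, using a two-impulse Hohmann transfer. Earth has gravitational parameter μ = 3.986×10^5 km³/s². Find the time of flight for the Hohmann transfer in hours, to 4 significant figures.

t = 10.92 hours

The Hohmann ellipse has a_t = (r₁ + r₂)/2 = 39663.5 km.
Transfer time t = π√(a_t³/μ) = π√((39663.5)³ / 3.986×10^5) = 39310 s.
Converting: 39310 s ÷ 3600 s/hour = 10.92 hours.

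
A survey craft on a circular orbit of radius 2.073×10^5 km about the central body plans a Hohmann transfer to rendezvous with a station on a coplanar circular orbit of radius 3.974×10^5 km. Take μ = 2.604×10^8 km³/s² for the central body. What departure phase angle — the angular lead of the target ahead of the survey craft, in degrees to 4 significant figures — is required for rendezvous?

φ = 60.55°

The Hohmann ellipse has a_t = (r₁ + r₂)/2 = 3.0235×10^5 km.
Transfer time t = π√(a_t³/μ) = 32366 s.
The target's mean motion on its circular orbit is ω₂ = √(μ/r₂³) = 6.4414×10^-5 rad/s.
Angle swept by the target during transfer: ω₂·t = 2.0848 rad = 119.45°.
Arrival is 180° from departure on the ellipse, so φ = 180° − 119.45° = 60.55°.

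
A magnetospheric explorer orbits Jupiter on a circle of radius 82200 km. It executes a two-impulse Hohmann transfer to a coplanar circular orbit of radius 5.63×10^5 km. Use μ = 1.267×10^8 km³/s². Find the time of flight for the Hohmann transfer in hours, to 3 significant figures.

t = 14.2 hours

Semi-major axis of the transfer orbit: a_t = (82200 + 5.630×10^5)/2 = 3.226×10^5 km.
Half the transfer-orbit period gives t = π√(a_t³/μ) = 51140 s.
Converting: 51140 s ÷ 3600 s/hour = 14.2 hours.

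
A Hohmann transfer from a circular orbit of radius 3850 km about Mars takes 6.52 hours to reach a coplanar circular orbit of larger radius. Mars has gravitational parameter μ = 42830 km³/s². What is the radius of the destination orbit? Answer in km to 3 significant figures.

Transfer time t = 6.52 hours = 23472 s, and t = π√(a_t³/μ).
So a_t = (μ t²/π²)^(1/3) = (42830 × (23472)² / π²)^(1/3) = 13372 km.
Since a_t = (r₁ + r₂)/2, r₂ = 2a_t − r₁ = 2×13372 − 3850 = 22894 km.

r₂ = 22900 km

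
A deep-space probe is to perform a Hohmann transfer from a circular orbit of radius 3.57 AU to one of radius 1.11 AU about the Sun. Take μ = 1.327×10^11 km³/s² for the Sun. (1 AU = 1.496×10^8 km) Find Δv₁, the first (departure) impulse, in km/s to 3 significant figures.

Δv₁ = 4.91 km/s

In km: r₁ = 3.57 × 1.496×10^8 = 5.34072×10^8 km; r₂ = 1.11 × 1.496×10^8 = 1.66056×10^8 km.
Semi-major axis of the transfer orbit: a_t = (5.34072×10^8 + 1.66056×10^8)/2 = 3.50064×10^8 km.
Circular speed at r = 5.34072×10^8 km: v_c = √(μ/r) = 15.7629 km/s.
Transfer-orbit speed at the same r (vis-viva, a = a_t): v_t = √[μ(2/r − 1/a_t)] = 10.8565 km/s.
Δv₁ = |v_t − v_c| = |10.8565 − 15.7629| = 4.906 km/s.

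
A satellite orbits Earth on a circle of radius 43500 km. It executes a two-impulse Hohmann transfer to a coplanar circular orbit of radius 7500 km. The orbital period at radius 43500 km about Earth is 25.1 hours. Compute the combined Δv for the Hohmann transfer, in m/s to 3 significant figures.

From Kepler's third law T² = 4π²r³/μ at r = 43500 km, T = 25.1 hours = 25.1 × 3600 s = 90360 s: μ = 4π²r³/T² = 3.97993×10^5 km³/s².
Semi-major axis of the transfer orbit: a_t = (43500 + 7500)/2 = 25500 km.
At r₁ the circular-orbit speed is v₁ = √(μ/r₁) = 3.0248 km/s.
Transfer-orbit speed at r₁ (vis-viva equation): v_a = √[μ(2/r₁ − 1/a_t)] = 1.6404 km/s.
First burn Δv₁ = |v_a − v₁| = 1.384 km/s.
At r₂, v₂ = √(μ/r₂) = 7.2846 km/s.
Transfer-orbit speed at r₂: v_p = √[μ(2/r₂ − 1/a_t)] = 9.5144 km/s.
Second burn Δv₂ = |v₂ − v_p| = 2.230 km/s.
Total Δv = Δv₁ + Δv₂ = 3.614 km/s.

Δv = 3610 m/s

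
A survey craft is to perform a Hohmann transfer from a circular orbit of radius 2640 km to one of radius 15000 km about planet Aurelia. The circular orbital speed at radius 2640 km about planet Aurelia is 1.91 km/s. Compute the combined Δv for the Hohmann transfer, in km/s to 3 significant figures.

From the circular-orbit relation v² = μ/r at r = 2640 km: μ = v²r = (1.91)² × 2640 = 9630.98 km³/s².
Transfer-ellipse semi-major axis a_t = (r₁ + r₂)/2 = (2640 + 15000)/2 = 8820 km.
Circular speed at r₁: v₁ = √(μ/r₁) = √(9630.98/2640) = 1.9100 km/s.
Transfer-orbit speed at r₁ (vis-viva equation): v_p = √[μ(2/r₁ − 1/a_t)] = 2.4908 km/s.
First burn Δv₁ = |v_p − v₁| = 0.5808 km/s.
At r₂, v₂ = √(μ/r₂) = 0.8013 km/s.
Transfer-orbit speed at r₂: v_a = √[μ(2/r₂ − 1/a_t)] = 0.4384 km/s.
Second burn Δv₂ = |v₂ − v_a| = 0.3629 km/s.
Δv = Δv₁ + Δv₂ = 0.5808 + 0.3629 = 0.9437 km/s.

Δv = 0.944 km/s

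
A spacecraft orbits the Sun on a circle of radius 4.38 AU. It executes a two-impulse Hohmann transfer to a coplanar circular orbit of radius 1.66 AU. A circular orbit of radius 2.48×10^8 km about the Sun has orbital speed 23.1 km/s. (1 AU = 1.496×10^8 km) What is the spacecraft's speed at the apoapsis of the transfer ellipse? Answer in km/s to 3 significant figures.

v = 10.5 km/s

From the circular-orbit relation v² = μ/r at r = 2.48×10^8 km: μ = v²r = (23.1)² × 2.48×10^8 = 1.32335×10^11 km³/s².
In km: r₁ = 4.38 × 1.496×10^8 = 6.55248×10^8 km; r₂ = 1.66 × 1.496×10^8 = 2.48336×10^8 km.
Semi-major axis of the transfer orbit: a_t = (6.55248×10^8 + 2.48336×10^8)/2 = 4.51792×10^8 km.
At apoapsis, r = 6.55248×10^8 km.
Vis-viva: v = √[μ(2/r − 1/a_t)] = √[1.32335×10^11 × (2/6.55248×10^8 − 1/4.51792×10^8)] = 10.54 km/s.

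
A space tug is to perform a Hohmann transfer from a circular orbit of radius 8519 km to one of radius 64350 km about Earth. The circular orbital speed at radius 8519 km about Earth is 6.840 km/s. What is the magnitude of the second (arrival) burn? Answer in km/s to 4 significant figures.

From the circular-orbit relation v² = μ/r at r = 8519 km: μ = v²r = (6.840)² × 8519 = 3.98567×10^5 km³/s².
The Hohmann ellipse has a_t = (r₁ + r₂)/2 = 36434.5 km.
Circular speed at r = 64350 km: v_c = √(μ/r) = 2.4887 km/s.
Vis-viva on the transfer ellipse at r = 64350 km gives v_t = √[μ(2/r − 1/a_t)] = 1.2034 km/s.
Δv₂ = |v_t − v_c| = |1.2034 − 2.4887| = 1.285 km/s.

Δv₂ = 1.285 km/s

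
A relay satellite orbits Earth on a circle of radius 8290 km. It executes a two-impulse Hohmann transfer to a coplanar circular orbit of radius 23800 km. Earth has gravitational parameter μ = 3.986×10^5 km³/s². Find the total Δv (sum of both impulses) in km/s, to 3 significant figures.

Δv = 2.66 km/s

The Hohmann ellipse has a_t = (r₁ + r₂)/2 = 16045 km.
At r₁ the circular-orbit speed is v₁ = √(μ/r₁) = 6.934 km/s.
On the transfer ellipse at r₁, vis-viva equation gives v_p = √[μ(2/r₁ − 1/a_t)] = 8.445 km/s.
First burn Δv₁ = |v_p − v₁| = 1.511 km/s.
At r₂, v₂ = √(μ/r₂) = 4.0924 km/s.
Transfer-orbit speed at r₂: v_a = √[μ(2/r₂ − 1/a_t)] = 2.9416 km/s.
Second burn Δv₂ = |v₂ − v_a| = 1.151 km/s.
Total Δv = Δv₁ + Δv₂ = 2.662 km/s.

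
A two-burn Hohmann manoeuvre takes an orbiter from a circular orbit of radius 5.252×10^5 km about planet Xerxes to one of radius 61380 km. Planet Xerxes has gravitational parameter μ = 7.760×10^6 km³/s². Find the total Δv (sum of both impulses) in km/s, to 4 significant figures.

The Hohmann ellipse has a_t = (r₁ + r₂)/2 = 2.9329×10^5 km.
At r₁ the circular-orbit speed is v₁ = √(μ/r₁) = 3.8439 km/s.
On the transfer ellipse at r₁, v² = μ(2/r − 1/a) gives v_a = √[μ(2/r₁ − 1/a_t)] = 1.7585 km/s.
First burn Δv₁ = |v_a − v₁| = 2.0854 km/s.
Circular speed at r₂: v₂ = √(μ/r₂) = 11.2439 km/s.
Transfer-orbit speed at r₂: v_p = √[μ(2/r₂ − 1/a_t)] = 15.0463 km/s.
Second burn Δv₂ = |v₂ − v_p| = 3.8024 km/s.
Δv = Δv₁ + Δv₂ = 2.0854 + 3.8024 = 5.888 km/s.

Δv = 5.888 km/s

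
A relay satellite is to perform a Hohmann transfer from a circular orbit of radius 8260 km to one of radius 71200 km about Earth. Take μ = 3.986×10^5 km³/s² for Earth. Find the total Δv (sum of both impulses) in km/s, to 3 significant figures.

Transfer-ellipse semi-major axis a_t = (r₁ + r₂)/2 = (8260 + 71200)/2 = 39730 km.
Circular speed at r₁: v₁ = √(μ/r₁) = √(3.986×10^5/8260) = 6.9467 km/s.
Transfer-orbit speed at r₁ (v² = μ(2/r − 1/a)): v_p = √[μ(2/r₁ − 1/a_t)] = 9.2995 km/s.
First burn Δv₁ = |v_p − v₁| = 2.353 km/s.
At r₂, v₂ = √(μ/r₂) = 2.366 km/s.
Transfer-orbit speed at r₂: v_a = √[μ(2/r₂ − 1/a_t)] = 1.079 km/s.
Second burn Δv₂ = |v₂ − v_a| = 1.287 km/s.
Total Δv = Δv₁ + Δv₂ = 3.640 km/s.

Δv = 3.64 km/s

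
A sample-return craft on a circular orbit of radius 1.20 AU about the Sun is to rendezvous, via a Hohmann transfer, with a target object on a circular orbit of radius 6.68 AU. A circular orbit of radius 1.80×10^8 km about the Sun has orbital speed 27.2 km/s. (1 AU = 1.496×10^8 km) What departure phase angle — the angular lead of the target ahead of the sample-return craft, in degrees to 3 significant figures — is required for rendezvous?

From the circular-orbit relation v² = μ/r at r = 1.80×10^8 km: μ = v²r = (27.2)² × 1.80×10^8 = 1.33171×10^11 km³/s².
In km: r₁ = 1.20 × 1.496×10^8 = 1.7952×10^8 km; r₂ = 6.68 × 1.496×10^8 = 9.99328×10^8 km.
Semi-major axis of the transfer orbit: a_t = (1.7952×10^8 + 9.99328×10^8)/2 = 5.89424×10^8 km.
Transfer time t = π√(a_t³/μ) = 1.2319×10^8 s.
The target's mean motion on its circular orbit is ω₂ = √(μ/r₂³) = 1.1552×10^-8 rad/s.
Angle swept by the target during transfer: ω₂·t = 1.4231 rad = 81.54°.
The sample-return craft traverses 180° on the transfer ellipse, so the target must lead by 180° − 81.54° = 98.5°.

φ = 98.5°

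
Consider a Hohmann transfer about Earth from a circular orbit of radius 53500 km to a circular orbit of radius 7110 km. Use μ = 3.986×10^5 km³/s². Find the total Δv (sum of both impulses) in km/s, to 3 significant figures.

Semi-major axis of the transfer orbit: a_t = (53500 + 7110)/2 = 30305 km.
At r₁ the circular-orbit speed is v₁ = √(μ/r₁) = 2.72955 km/s.
Transfer-orbit speed at r₁ (vis-viva): v_a = √[μ(2/r₁ − 1/a_t)] = 1.32212 km/s.
First burn Δv₁ = |v_a − v₁| = 1.407 km/s.
At r₂, v₂ = √(μ/r₂) = 7.487 km/s.
Transfer-orbit speed at r₂: v_p = √[μ(2/r₂ − 1/a_t)] = 9.948 km/s.
Second burn Δv₂ = |v₂ − v_p| = 2.461 km/s.
Δv = Δv₁ + Δv₂ = 1.407 + 2.461 = 3.868 km/s.

Δv = 3.87 km/s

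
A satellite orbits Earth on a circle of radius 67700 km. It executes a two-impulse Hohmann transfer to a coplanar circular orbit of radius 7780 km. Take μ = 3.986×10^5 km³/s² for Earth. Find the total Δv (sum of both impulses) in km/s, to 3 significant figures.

Δv = 3.75 km/s

Semi-major axis of the transfer orbit: a_t = (67700 + 7780)/2 = 37740 km.
At r₁ the circular-orbit speed is v₁ = √(μ/r₁) = 2.4265 km/s.
Transfer-orbit speed at r₁ (vis-viva equation): v_a = √[μ(2/r₁ − 1/a_t)] = 1.1017 km/s.
First burn Δv₁ = |v_a − v₁| = 1.325 km/s.
Circular speed at r₂: v₂ = √(μ/r₂) = 7.158 km/s.
Transfer-orbit speed at r₂: v_p = √[μ(2/r₂ − 1/a_t)] = 9.587 km/s.
Second burn Δv₂ = |v₂ − v_p| = 2.429 km/s.
Δv = Δv₁ + Δv₂ = 1.325 + 2.429 = 3.754 km/s.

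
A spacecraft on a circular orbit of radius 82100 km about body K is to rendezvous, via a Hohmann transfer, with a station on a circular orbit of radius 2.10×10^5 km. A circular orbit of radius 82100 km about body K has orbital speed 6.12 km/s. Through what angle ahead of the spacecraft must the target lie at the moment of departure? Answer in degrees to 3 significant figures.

From the circular-orbit relation v² = μ/r at r = 82100 km: μ = v²r = (6.12)² × 82100 = 3.07501×10^6 km³/s².
Transfer-ellipse semi-major axis a_t = (r₁ + r₂)/2 = (82100 + 2.100×10^5)/2 = 1.4605×10^5 km.
Transfer time t = π√(a_t³/μ) = 1.000×10^5 s.
The target's mean motion on its circular orbit is ω₂ = √(μ/r₂³) = 1.822×10^-5 rad/s.
Angle swept by the target during transfer: ω₂·t = 1.822 rad = 104.4°.
Arrival is 180° from departure on the ellipse, so φ = 180° − 104.4° = 75.6°.

φ = 75.6°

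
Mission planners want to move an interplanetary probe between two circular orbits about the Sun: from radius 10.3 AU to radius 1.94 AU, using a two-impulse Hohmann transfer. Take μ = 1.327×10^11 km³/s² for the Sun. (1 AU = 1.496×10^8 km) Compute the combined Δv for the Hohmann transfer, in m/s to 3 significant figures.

In km: r₁ = 10.3 × 1.496×10^8 = 1.54088×10^9 km; r₂ = 1.94 × 1.496×10^8 = 2.90224×10^8 km.
Transfer-ellipse semi-major axis a_t = (r₁ + r₂)/2 = (1.54088×10^9 + 2.90224×10^8)/2 = 9.15552×10^8 km.
At r₁ the circular-orbit speed is v₁ = √(μ/r₁) = 9.280 km/s.
Transfer-orbit speed at r₁ (v² = μ(2/r − 1/a)): v_a = √[μ(2/r₁ − 1/a_t)] = 5.225 km/s.
First burn Δv₁ = |v_a − v₁| = 4.055 km/s.
At r₂, v₂ = √(μ/r₂) = 21.383 km/s.
Transfer-orbit speed at r₂: v_p = √[μ(2/r₂ − 1/a_t)] = 27.740 km/s.
Second burn Δv₂ = |v₂ − v_p| = 6.357 km/s.
Total Δv = Δv₁ + Δv₂ = 10.41 km/s.

Δv = 10400 m/s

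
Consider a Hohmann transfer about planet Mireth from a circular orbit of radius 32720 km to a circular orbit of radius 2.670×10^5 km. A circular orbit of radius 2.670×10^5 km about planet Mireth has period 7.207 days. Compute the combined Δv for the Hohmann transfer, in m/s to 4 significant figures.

Δv = 4012 m/s

From Kepler's third law T² = 4π²r³/μ at r = 2.670×10^5 km, T = 7.207 days = 7.207 × 86400 s = 6.226848×10^5 s: μ = 4π²r³/T² = 1.93801×10^6 km³/s².
Transfer-ellipse semi-major axis a_t = (r₁ + r₂)/2 = (32720 + 2.670×10^5)/2 = 1.4986×10^5 km.
Circular speed at r₁: v₁ = √(μ/r₁) = √(1.93801×10^6/32720) = 7.6961 km/s.
Transfer-orbit speed at r₁ (vis-viva): v_p = √[μ(2/r₁ − 1/a_t)] = 10.273 km/s.
First burn Δv₁ = |v_p − v₁| = 2.577 km/s.
Circular speed at r₂: v₂ = √(μ/r₂) = 2.694 km/s.
Transfer-orbit speed at r₂: v_a = √[μ(2/r₂ − 1/a_t)] = 1.259 km/s.
Second burn Δv₂ = |v₂ − v_a| = 1.435 km/s.
Δv = Δv₁ + Δv₂ = 2.577 + 1.435 = 4.012 km/s.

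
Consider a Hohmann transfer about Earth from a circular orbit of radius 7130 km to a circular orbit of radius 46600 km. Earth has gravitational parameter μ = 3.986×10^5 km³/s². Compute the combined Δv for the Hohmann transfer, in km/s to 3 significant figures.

Semi-major axis of the transfer orbit: a_t = (7130 + 46600)/2 = 26865 km.
At r₁ the circular-orbit speed is v₁ = √(μ/r₁) = 7.4769 km/s.
Transfer-orbit speed at r₁ (v² = μ(2/r − 1/a)): v_p = √[μ(2/r₁ − 1/a_t)] = 9.8474 km/s.
First burn Δv₁ = |v_p − v₁| = 2.37050 km/s.
Circular speed at r₂: v₂ = √(μ/r₂) = 2.92466 km/s.
Transfer-orbit speed at r₂: v_a = √[μ(2/r₂ − 1/a_t)] = 1.50670 km/s.
Second burn Δv₂ = |v₂ − v_a| = 1.41796 km/s.
Total Δv = Δv₁ + Δv₂ = 3.788 km/s.

Δv = 3.79 km/s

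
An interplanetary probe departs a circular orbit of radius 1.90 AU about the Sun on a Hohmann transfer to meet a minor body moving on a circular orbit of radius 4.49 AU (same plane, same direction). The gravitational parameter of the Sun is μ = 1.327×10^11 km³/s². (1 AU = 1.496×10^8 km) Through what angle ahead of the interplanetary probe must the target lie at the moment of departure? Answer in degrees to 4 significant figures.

In km: r₁ = 1.90 × 1.496×10^8 = 2.8424×10^8 km; r₂ = 4.49 × 1.496×10^8 = 6.71704×10^8 km.
Transfer-ellipse semi-major axis a_t = (r₁ + r₂)/2 = (2.8424×10^8 + 6.71704×10^8)/2 = 4.77972×10^8 km.
The half-period of the transfer ellipse is t = π√(a_t³/μ) = 9.01194×10^7 s.
The target's mean motion on its circular orbit is ω₂ = √(μ/r₂³) = 2.09251×10^-8 rad/s.
Angle swept by the target during transfer: ω₂·t = 1.8858 rad = 108.05°.
Arrival is 180° from departure on the ellipse, so φ = 180° − 108.05° = 71.95°.

φ = 71.95°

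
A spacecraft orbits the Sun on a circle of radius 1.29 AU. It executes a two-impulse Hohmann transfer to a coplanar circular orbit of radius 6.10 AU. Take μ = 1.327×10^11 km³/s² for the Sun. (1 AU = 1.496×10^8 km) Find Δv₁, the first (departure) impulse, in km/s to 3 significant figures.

Δv₁ = 7.47 km/s

In km: r₁ = 1.29 × 1.496×10^8 = 1.92984×10^8 km; r₂ = 6.10 × 1.496×10^8 = 9.1256×10^8 km.
Semi-major axis of the transfer orbit: a_t = (1.92984×10^8 + 9.1256×10^8)/2 = 5.52772×10^8 km.
On the circular orbit at r = 1.92984×10^8 km, v_c = √(μ/r) = 26.22 km/s.
Vis-viva on the transfer ellipse at r = 1.92984×10^8 km gives v_t = √[μ(2/r − 1/a_t)] = 33.69 km/s.
Δv₁ = |v_t − v_c| = |33.69 − 26.22| = 7.470 km/s.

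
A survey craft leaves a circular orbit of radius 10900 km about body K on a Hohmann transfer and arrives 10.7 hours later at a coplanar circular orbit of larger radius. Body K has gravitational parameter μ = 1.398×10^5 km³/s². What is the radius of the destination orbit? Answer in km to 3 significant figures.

Transfer time t = 10.7 hours = 38520 s, and t = π√(a_t³/μ).
So a_t = (μ t²/π²)^(1/3) = (1.398×10^5 × (38520)² / π²)^(1/3) = 27597 km.
Since a_t = (r₁ + r₂)/2, r₂ = 2a_t − r₁ = 2×27597 − 10900 = 44294 km.

r₂ = 44300 km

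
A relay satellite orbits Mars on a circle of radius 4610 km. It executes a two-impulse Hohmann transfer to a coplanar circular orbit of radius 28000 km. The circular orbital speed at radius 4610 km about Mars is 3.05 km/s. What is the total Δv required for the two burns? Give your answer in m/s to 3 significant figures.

Δv = 1530 m/s

From the circular-orbit relation v² = μ/r at r = 4610 km: μ = v²r = (3.05)² × 4610 = 42884.5 km³/s².
The Hohmann ellipse has a_t = (r₁ + r₂)/2 = 16305 km.
At r₁ the circular-orbit speed is v₁ = √(μ/r₁) = 3.0500 km/s.
On the transfer ellipse at r₁, v² = μ(2/r − 1/a) gives v_p = √[μ(2/r₁ − 1/a_t)] = 3.9969 km/s.
First burn Δv₁ = |v_p − v₁| = 0.9469 km/s.
At r₂, v₂ = √(μ/r₂) = 1.23757 km/s.
Transfer-orbit speed at r₂: v_a = √[μ(2/r₂ − 1/a_t)] = 0.658054 km/s.
Second burn Δv₂ = |v₂ − v_a| = 0.5795 km/s.
Total Δv = Δv₁ + Δv₂ = 1.526 km/s.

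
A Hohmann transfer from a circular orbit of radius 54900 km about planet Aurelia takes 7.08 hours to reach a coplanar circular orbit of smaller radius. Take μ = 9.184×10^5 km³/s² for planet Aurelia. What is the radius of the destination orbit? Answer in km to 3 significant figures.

Transfer time t = 7.08 hours = 25488 s, and t = π√(a_t³/μ).
So a_t = (μ t²/π²)^(1/3) = (9.184×10^5 × (25488)² / π²)^(1/3) = 39247 km.
Since a_t = (r₁ + r₂)/2, r₂ = 2a_t − r₁ = 2×39247 − 54900 = 23594 km.

r₂ = 23600 km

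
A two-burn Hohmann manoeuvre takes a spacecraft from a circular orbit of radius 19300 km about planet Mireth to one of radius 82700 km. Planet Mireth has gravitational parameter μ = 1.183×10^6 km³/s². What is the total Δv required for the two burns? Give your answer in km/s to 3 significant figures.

Transfer-ellipse semi-major axis a_t = (r₁ + r₂)/2 = (19300 + 82700)/2 = 51000 km.
Circular speed at r₁: v₁ = √(μ/r₁) = √(1.183×10^6/19300) = 7.829 km/s.
Transfer-orbit speed at r₁ (vis-viva equation): v_p = √[μ(2/r₁ − 1/a_t)] = 9.970 km/s.
First burn Δv₁ = |v_p − v₁| = 2.141 km/s.
Circular speed at r₂: v₂ = √(μ/r₂) = 3.782 km/s.
Transfer-orbit speed at r₂: v_a = √[μ(2/r₂ − 1/a_t)] = 2.327 km/s.
Second burn Δv₂ = |v₂ − v_a| = 1.455 km/s.
Δv = Δv₁ + Δv₂ = 2.141 + 1.455 = 3.596 km/s.

Δv = 3.60 km/s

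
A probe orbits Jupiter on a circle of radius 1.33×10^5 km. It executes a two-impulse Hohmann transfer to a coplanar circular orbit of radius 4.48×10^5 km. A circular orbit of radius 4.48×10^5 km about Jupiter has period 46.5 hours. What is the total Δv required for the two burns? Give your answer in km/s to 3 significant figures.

From Kepler's third law T² = 4π²r³/μ at r = 4.48×10^5 km, T = 46.5 hours = 46.5 × 3600 s = 1.674×10^5 s: μ = 4π²r³/T² = 1.26673×10^8 km³/s².
Transfer-ellipse semi-major axis a_t = (r₁ + r₂)/2 = (1.330×10^5 + 4.480×10^5)/2 = 2.905×10^5 km.
Circular speed at r₁: v₁ = √(μ/r₁) = √(1.26673×10^8/1.330×10^5) = 30.861 km/s.
Transfer-orbit speed at r₁ (v² = μ(2/r − 1/a)): v_p = √[μ(2/r₁ − 1/a_t)] = 38.325 km/s.
First burn Δv₁ = |v_p − v₁| = 7.464 km/s.
Circular speed at r₂: v₂ = √(μ/r₂) = 16.815 km/s.
Transfer-orbit speed at r₂: v_a = √[μ(2/r₂ − 1/a_t)] = 11.378 km/s.
Second burn Δv₂ = |v₂ − v_a| = 5.437 km/s.
Δv = Δv₁ + Δv₂ = 7.464 + 5.437 = 12.90 km/s.

Δv = 12.9 km/s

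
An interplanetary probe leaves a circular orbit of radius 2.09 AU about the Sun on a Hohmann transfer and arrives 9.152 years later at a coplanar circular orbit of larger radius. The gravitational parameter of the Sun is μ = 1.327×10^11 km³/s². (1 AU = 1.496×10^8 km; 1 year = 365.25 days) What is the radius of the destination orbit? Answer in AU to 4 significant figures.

r₂ = 11.80 AU

In km: r₁ = 2.09 × 1.496×10^8 = 3.12664×10^8 km.
Transfer time t = 9.152 years × 365.25 × 86400 s = 2.888151552×10^8 s, and t = π√(a_t³/μ).
So a_t = (μ t²/π²)^(1/3) = (1.327×10^11 × (2.888151552×10^8)² / π²)^(1/3) = 1.0390×10^9 km.
Since a_t = (r₁ + r₂)/2, r₂ = 2a_t − r₁ = 2×1.0390×10^9 − 3.12664×10^8 = 1.765336×10^9 km.
In AU: r₂ = 1.765336×10^9 / 1.496×10^8 = 11.80 AU.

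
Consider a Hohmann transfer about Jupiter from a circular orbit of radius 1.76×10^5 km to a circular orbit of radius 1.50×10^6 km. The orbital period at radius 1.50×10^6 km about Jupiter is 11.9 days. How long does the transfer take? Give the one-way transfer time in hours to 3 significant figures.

t = 59.6 hours

From Kepler's third law T² = 4π²r³/μ at r = 1.50×10^6 km, T = 11.9 days = 11.9 × 86400 s = 1.02816×10^6 s: μ = 4π²r³/T² = 1.26041×10^8 km³/s².
Semi-major axis of the transfer orbit: a_t = (1.760×10^5 + 1.500×10^6)/2 = 8.380×10^5 km.
By Kepler's third law the transfer-orbit period is T = 2π√(a_t³/μ), so t = T/2 = 2.147×10^5 s.
Converting: 2.147×10^5 s ÷ 3600 s/hour = 59.6 hours.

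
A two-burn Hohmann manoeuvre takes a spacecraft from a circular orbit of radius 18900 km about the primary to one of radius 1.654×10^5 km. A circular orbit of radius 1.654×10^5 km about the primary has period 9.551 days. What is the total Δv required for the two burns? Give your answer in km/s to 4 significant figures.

Δv = 1.955 km/s

From Kepler's third law T² = 4π²r³/μ at r = 1.654×10^5 km, T = 9.551 days = 9.551 × 86400 s = 8.252064×10^5 s: μ = 4π²r³/T² = 2.62326×10^5 km³/s².
The Hohmann ellipse has a_t = (r₁ + r₂)/2 = 92150 km.
At r₁ the circular-orbit speed is v₁ = √(μ/r₁) = 3.7255 km/s.
Transfer-orbit speed at r₁ (v² = μ(2/r − 1/a)): v_p = √[μ(2/r₁ − 1/a_t)] = 4.9913 km/s.
First burn Δv₁ = |v_p − v₁| = 1.266 km/s.
At r₂, v₂ = √(μ/r₂) = 1.25937 km/s.
Transfer-orbit speed at r₂: v_a = √[μ(2/r₂ − 1/a_t)] = 0.570343 km/s.
Second burn Δv₂ = |v₂ − v_a| = 0.6890 km/s.
Total Δv = Δv₁ + Δv₂ = 1.955 km/s.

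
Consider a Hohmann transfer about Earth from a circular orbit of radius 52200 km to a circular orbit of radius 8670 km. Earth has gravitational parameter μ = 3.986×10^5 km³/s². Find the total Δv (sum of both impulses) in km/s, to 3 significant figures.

Semi-major axis of the transfer orbit: a_t = (52200 + 8670)/2 = 30435 km.
Circular speed at r₁: v₁ = √(μ/r₁) = √(3.986×10^5/52200) = 2.763334 km/s.
Transfer-orbit speed at r₁ (v² = μ(2/r − 1/a)): v_a = √[μ(2/r₁ − 1/a_t)] = 1.474879 km/s.
First burn Δv₁ = |v_a − v₁| = 1.2885 km/s.
Circular speed at r₂: v₂ = √(μ/r₂) = 6.7805 km/s.
Transfer-orbit speed at r₂: v_p = √[μ(2/r₂ − 1/a_t)] = 8.8799 km/s.
Second burn Δv₂ = |v₂ − v_p| = 2.0994 km/s.
Total Δv = Δv₁ + Δv₂ = 3.388 km/s.

Δv = 3.39 km/s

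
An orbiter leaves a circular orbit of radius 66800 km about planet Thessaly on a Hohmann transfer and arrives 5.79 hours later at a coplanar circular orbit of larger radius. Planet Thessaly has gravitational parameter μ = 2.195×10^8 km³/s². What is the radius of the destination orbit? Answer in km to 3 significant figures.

Transfer time t = 5.79 hours = 20844 s, and t = π√(a_t³/μ).
So a_t = (μ t²/π²)^(1/3) = (2.195×10^8 × (20844)² / π²)^(1/3) = 2.1299×10^5 km.
Since a_t = (r₁ + r₂)/2, r₂ = 2a_t − r₁ = 2×2.1299×10^5 − 66800 = 3.5918×10^5 km.

r₂ = 3.59×10^5 km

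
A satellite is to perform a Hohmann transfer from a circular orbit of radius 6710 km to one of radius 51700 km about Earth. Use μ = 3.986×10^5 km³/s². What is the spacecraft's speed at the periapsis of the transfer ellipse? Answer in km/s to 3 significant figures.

v = 10.3 km/s

Transfer-ellipse semi-major axis a_t = (r₁ + r₂)/2 = (6710 + 51700)/2 = 29205 km.
The periapsis of the transfer ellipse is at r = 6710 km.
Applying v² = μ(2/r − 1/a_t): v = 10.25 km/s.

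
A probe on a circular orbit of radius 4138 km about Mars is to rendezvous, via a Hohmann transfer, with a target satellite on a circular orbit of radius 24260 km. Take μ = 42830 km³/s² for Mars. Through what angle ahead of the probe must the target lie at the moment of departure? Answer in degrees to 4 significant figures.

φ = 99.40°

Transfer-ellipse semi-major axis a_t = (r₁ + r₂)/2 = (4138 + 24260)/2 = 14199 km.
The half-period of the transfer ellipse is t = π√(a_t³/μ) = 25684 s.
Target angular speed ω₂ = √(μ/r₂³) = 5.4769×10^-5 rad/s.
Angle swept by the target during transfer: ω₂·t = 1.4067 rad = 80.60°.
Arrival is 180° from departure on the ellipse, so φ = 180° − 80.60° = 99.40°.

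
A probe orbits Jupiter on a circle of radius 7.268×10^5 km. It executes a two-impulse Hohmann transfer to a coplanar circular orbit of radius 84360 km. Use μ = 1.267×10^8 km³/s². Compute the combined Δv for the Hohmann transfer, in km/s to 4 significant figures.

The Hohmann ellipse has a_t = (r₁ + r₂)/2 = 4.0558×10^5 km.
Circular speed at r₁: v₁ = √(μ/r₁) = √(1.267×10^8/7.268×10^5) = 13.2033 km/s.
Transfer-orbit speed at r₁ (v² = μ(2/r − 1/a)): v_a = √[μ(2/r₁ − 1/a_t)] = 6.02159 km/s.
First burn Δv₁ = |v_a − v₁| = 7.1817 km/s.
At r₂, v₂ = √(μ/r₂) = 38.7543 km/s.
Transfer-orbit speed at r₂: v_p = √[μ(2/r₂ − 1/a_t)] = 51.8787 km/s.
Second burn Δv₂ = |v₂ − v_p| = 13.124 km/s.
Δv = Δv₁ + Δv₂ = 7.1817 + 13.124 = 20.31 km/s.

Δv = 20.31 km/s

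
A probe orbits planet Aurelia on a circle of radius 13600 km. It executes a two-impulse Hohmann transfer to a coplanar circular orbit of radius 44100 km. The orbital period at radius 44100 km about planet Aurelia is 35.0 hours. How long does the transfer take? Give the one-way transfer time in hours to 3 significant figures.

t = 9.26 hours

From Kepler's third law T² = 4π²r³/μ at r = 44100 km, T = 35.0 hours = 35.0 × 3600 s = 1.260×10^5 s: μ = 4π²r³/T² = 2.13272×10^5 km³/s².
Transfer-ellipse semi-major axis a_t = (r₁ + r₂)/2 = (13600 + 44100)/2 = 28850 km.
Transfer time t = π√(a_t³/μ) = π√((28850)³ / 2.13272×10^5) = 33340 s.
Converting: 33340 s ÷ 3600 s/hour = 9.26 hours.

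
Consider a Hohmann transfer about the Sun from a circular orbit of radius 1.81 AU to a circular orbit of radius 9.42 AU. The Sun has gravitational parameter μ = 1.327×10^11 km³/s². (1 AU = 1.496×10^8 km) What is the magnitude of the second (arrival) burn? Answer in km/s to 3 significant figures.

In km: r₁ = 1.81 × 1.496×10^8 = 2.70776×10^8 km; r₂ = 9.42 × 1.496×10^8 = 1.409232×10^9 km.
Transfer-ellipse semi-major axis a_t = (r₁ + r₂)/2 = (2.70776×10^8 + 1.409232×10^9)/2 = 8.40004×10^8 km.
Circular speed at r = 1.409232×10^9 km: v_c = √(μ/r) = 9.7039 km/s.
Transfer-orbit speed at the same r (vis-viva, a = a_t): v_t = √[μ(2/r − 1/a_t)] = 5.5095 km/s.
Δv₂ = |v_t − v_c| = |5.5095 − 9.7039| = 4.194 km/s.

Δv₂ = 4.19 km/s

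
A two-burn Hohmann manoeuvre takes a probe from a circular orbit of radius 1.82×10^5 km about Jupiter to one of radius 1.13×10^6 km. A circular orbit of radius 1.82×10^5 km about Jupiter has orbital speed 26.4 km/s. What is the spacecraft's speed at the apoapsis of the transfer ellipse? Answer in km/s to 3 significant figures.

v = 5.58 km/s

From the circular-orbit relation v² = μ/r at r = 1.82×10^5 km: μ = v²r = (26.4)² × 1.82×10^5 = 1.26847×10^8 km³/s².
The Hohmann ellipse has a_t = (r₁ + r₂)/2 = 6.560×10^5 km.
At apoapsis, r = 1.130×10^6 km.
Applying v² = μ(2/r − 1/a_t): v = 5.581 km/s.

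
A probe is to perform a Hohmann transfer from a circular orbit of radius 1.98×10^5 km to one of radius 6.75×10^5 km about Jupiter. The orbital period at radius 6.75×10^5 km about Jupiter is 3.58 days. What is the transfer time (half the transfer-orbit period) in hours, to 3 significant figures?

t = 22.3 hours

From Kepler's third law T² = 4π²r³/μ at r = 6.75×10^5 km, T = 3.58 days = 3.58 × 86400 s = 3.09312×10^5 s: μ = 4π²r³/T² = 1.26905×10^8 km³/s².
The Hohmann ellipse has a_t = (r₁ + r₂)/2 = 4.365×10^5 km.
Transfer time t = π√(a_t³/μ) = π√((4.365×10^5)³ / 1.26905×10^8) = 80420 s.
Converting: 80420 s ÷ 3600 s/hour = 22.3 hours.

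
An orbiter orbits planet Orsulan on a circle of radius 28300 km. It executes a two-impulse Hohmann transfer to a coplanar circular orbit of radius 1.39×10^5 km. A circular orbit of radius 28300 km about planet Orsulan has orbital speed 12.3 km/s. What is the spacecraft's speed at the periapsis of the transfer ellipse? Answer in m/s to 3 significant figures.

v = 15900 m/s

From the circular-orbit relation v² = μ/r at r = 28300 km: μ = v²r = (12.3)² × 28300 = 4.28151×10^6 km³/s².
Transfer-ellipse semi-major axis a_t = (r₁ + r₂)/2 = (28300 + 1.390×10^5)/2 = 83650 km.
At periapsis, r = 28300 km.
Vis-viva: v = √[μ(2/r − 1/a_t)] = √[4.28151×10^6 × (2/28300 − 1/83650)] = 15.86 km/s.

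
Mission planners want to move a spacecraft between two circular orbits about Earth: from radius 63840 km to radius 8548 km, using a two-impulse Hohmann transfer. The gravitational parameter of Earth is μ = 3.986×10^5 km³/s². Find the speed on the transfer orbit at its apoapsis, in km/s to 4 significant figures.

Semi-major axis of the transfer orbit: a_t = (63840 + 8548)/2 = 36194 km.
The apoapsis of the transfer ellipse is at r = 63840 km.
Vis-viva: v = √[μ(2/r − 1/a_t)] = √[3.986×10^5 × (2/63840 − 1/36194)] = 1.214 km/s.

v = 1.214 km/s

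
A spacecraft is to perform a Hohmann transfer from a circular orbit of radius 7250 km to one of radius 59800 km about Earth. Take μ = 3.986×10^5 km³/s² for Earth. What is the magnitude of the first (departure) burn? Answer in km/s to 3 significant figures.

Δv₁ = 2.49 km/s

Transfer-ellipse semi-major axis a_t = (r₁ + r₂)/2 = (7250 + 59800)/2 = 33525 km.
On the circular orbit at r = 7250 km, v_c = √(μ/r) = 7.415 km/s.
Vis-viva on the transfer ellipse at r = 7250 km gives v_t = √[μ(2/r − 1/a_t)] = 9.903 km/s.
Δv₁ = |v_t − v_c| = |9.903 − 7.415| = 2.488 km/s.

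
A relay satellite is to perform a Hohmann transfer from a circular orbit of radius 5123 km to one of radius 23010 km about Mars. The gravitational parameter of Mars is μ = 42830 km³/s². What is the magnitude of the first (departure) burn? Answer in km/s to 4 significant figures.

The Hohmann ellipse has a_t = (r₁ + r₂)/2 = 14066.5 km.
On the circular orbit at r = 5123 km, v_c = √(μ/r) = 2.8914 km/s.
Transfer-orbit speed at the same r (vis-viva, a = a_t): v_t = √[μ(2/r − 1/a_t)] = 3.6981 km/s.
Δv₁ = |v_t − v_c| = |3.6981 − 2.8914| = 0.8067 km/s.

Δv₁ = 0.8067 km/s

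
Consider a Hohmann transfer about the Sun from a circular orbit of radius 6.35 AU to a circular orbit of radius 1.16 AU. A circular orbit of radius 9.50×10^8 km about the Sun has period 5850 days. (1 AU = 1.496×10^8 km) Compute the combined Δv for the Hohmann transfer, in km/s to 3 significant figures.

From Kepler's third law T² = 4π²r³/μ at r = 9.50×10^8 km, T = 5850 days = 5850 × 86400 s = 5.0544×10^8 s: μ = 4π²r³/T² = 1.32493×10^11 km³/s².
In km: r₁ = 6.35 × 1.496×10^8 = 9.4996×10^8 km; r₂ = 1.16 × 1.496×10^8 = 1.73536×10^8 km.
The Hohmann ellipse has a_t = (r₁ + r₂)/2 = 5.61748×10^8 km.
At r₁ the circular-orbit speed is v₁ = √(μ/r₁) = 11.81 km/s.
On the transfer ellipse at r₁, vis-viva gives v_a = √[μ(2/r₁ − 1/a_t)] = 6.564 km/s.
First burn Δv₁ = |v_a − v₁| = 5.246 km/s.
At r₂, v₂ = √(μ/r₂) = 27.631 km/s.
Transfer-orbit speed at r₂: v_p = √[μ(2/r₂ − 1/a_t)] = 35.932 km/s.
Second burn Δv₂ = |v₂ − v_p| = 8.301 km/s.
Total Δv = Δv₁ + Δv₂ = 13.55 km/s.

Δv = 13.5 km/s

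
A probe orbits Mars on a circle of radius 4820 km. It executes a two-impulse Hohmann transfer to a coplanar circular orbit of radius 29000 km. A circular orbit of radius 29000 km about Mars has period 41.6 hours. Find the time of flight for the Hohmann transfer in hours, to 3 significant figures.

t = 9.26 hours

From Kepler's third law T² = 4π²r³/μ at r = 29000 km, T = 41.6 hours = 41.6 × 3600 s = 1.4976×10^5 s: μ = 4π²r³/T² = 42930.1 km³/s².
Transfer-ellipse semi-major axis a_t = (r₁ + r₂)/2 = (4820 + 29000)/2 = 16910 km.
Transfer time t = π√(a_t³/μ) = π√((16910)³ / 42930.1) = 33340 s.
Converting: 33340 s ÷ 3600 s/hour = 9.26 hours.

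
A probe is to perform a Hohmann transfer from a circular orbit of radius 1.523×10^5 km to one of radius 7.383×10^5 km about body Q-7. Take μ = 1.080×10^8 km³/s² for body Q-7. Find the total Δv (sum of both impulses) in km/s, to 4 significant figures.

Transfer-ellipse semi-major axis a_t = (r₁ + r₂)/2 = (1.523×10^5 + 7.383×10^5)/2 = 4.453×10^5 km.
Circular speed at r₁: v₁ = √(μ/r₁) = √(1.080×10^8/1.523×10^5) = 26.6294 km/s.
Transfer-orbit speed at r₁ (v² = μ(2/r − 1/a)): v_p = √[μ(2/r₁ − 1/a_t)] = 34.2888 km/s.
First burn Δv₁ = |v_p − v₁| = 7.659 km/s.
At r₂, v₂ = √(μ/r₂) = 12.0947 km/s.
Transfer-orbit speed at r₂: v_a = √[μ(2/r₂ − 1/a_t)] = 7.07325 km/s.
Second burn Δv₂ = |v₂ − v_a| = 5.021 km/s.
Δv = Δv₁ + Δv₂ = 7.659 + 5.021 = 12.68 km/s.

Δv = 12.68 km/s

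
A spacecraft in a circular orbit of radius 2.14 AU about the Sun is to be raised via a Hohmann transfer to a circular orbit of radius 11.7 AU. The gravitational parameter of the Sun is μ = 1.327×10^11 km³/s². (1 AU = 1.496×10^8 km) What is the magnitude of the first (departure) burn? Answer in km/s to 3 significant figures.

Δv₁ = 6.11 km/s

In km: r₁ = 2.14 × 1.496×10^8 = 3.20144×10^8 km; r₂ = 11.7 × 1.496×10^8 = 1.75032×10^9 km.
Transfer-ellipse semi-major axis a_t = (r₁ + r₂)/2 = (3.20144×10^8 + 1.75032×10^9)/2 = 1.035232×10^9 km.
On the circular orbit at r = 3.20144×10^8 km, v_c = √(μ/r) = 20.359 km/s.
Transfer-orbit speed at the same r (vis-viva, a = a_t): v_t = √[μ(2/r − 1/a_t)] = 26.473 km/s.
Δv₁ = |v_t − v_c| = |26.473 − 20.359| = 6.114 km/s.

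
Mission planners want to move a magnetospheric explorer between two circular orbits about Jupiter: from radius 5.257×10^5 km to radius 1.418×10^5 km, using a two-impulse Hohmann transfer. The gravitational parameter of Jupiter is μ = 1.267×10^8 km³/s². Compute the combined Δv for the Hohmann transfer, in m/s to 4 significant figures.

Δv = 13030 m/s

Transfer-ellipse semi-major axis a_t = (r₁ + r₂)/2 = (5.257×10^5 + 1.418×10^5)/2 = 3.3375×10^5 km.
Circular speed at r₁: v₁ = √(μ/r₁) = √(1.267×10^8/5.257×10^5) = 15.5246 km/s.
Transfer-orbit speed at r₁ (v² = μ(2/r − 1/a)): v_a = √[μ(2/r₁ − 1/a_t)] = 10.1192 km/s.
First burn Δv₁ = |v_a − v₁| = 5.405 km/s.
At r₂, v₂ = √(μ/r₂) = 29.8917 km/s.
Transfer-orbit speed at r₂: v_p = √[μ(2/r₂ − 1/a_t)] = 37.5153 km/s.
Second burn Δv₂ = |v₂ − v_p| = 7.624 km/s.
Total Δv = Δv₁ + Δv₂ = 13.03 km/s.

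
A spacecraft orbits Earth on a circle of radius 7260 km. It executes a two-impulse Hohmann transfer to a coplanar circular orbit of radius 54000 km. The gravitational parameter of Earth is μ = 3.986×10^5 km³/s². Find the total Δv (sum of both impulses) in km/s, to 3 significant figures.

Δv = 3.82 km/s

The Hohmann ellipse has a_t = (r₁ + r₂)/2 = 30630 km.
Circular speed at r₁: v₁ = √(μ/r₁) = √(3.986×10^5/7260) = 7.4097 km/s.
On the transfer ellipse at r₁, v² = μ(2/r − 1/a) gives v_p = √[μ(2/r₁ − 1/a_t)] = 9.8384 km/s.
First burn Δv₁ = |v_p − v₁| = 2.429 km/s.
Circular speed at r₂: v₂ = √(μ/r₂) = 2.717 km/s.
Transfer-orbit speed at r₂: v_a = √[μ(2/r₂ − 1/a_t)] = 1.323 km/s.
Second burn Δv₂ = |v₂ − v_a| = 1.394 km/s.
Δv = Δv₁ + Δv₂ = 2.429 + 1.394 = 3.823 km/s.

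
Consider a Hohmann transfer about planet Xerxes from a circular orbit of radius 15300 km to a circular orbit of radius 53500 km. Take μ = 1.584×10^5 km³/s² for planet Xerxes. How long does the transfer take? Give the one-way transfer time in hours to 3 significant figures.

Transfer-ellipse semi-major axis a_t = (r₁ + r₂)/2 = (15300 + 53500)/2 = 34400 km.
By Kepler's third law the transfer-orbit period is T = 2π√(a_t³/μ), so t = T/2 = 50360 s.
Converting: 50360 s ÷ 3600 s/hour = 14.0 hours.

t = 14.0 hours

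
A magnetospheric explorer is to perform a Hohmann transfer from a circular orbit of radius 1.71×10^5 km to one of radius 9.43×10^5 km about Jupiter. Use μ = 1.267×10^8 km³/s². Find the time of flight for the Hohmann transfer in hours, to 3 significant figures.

The Hohmann ellipse has a_t = (r₁ + r₂)/2 = 5.570×10^5 km.
By Kepler's third law the transfer-orbit period is T = 2π√(a_t³/μ), so t = T/2 = 1.160×10^5 s.
Converting: 1.160×10^5 s ÷ 3600 s/hour = 32.2 hours.

t = 32.2 hours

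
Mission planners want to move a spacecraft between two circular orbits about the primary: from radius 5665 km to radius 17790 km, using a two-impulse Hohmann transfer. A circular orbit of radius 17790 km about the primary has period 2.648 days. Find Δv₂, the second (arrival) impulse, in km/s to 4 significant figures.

Δv₂ = 0.1490 km/s

From Kepler's third law T² = 4π²r³/μ at r = 17790 km, T = 2.648 days = 2.648 × 86400 s = 2.287872×10^5 s: μ = 4π²r³/T² = 4246.43 km³/s².
Transfer-ellipse semi-major axis a_t = (r₁ + r₂)/2 = (5665 + 17790)/2 = 11727.5 km.
Circular speed at r = 17790 km: v_c = √(μ/r) = 0.4886 km/s.
Vis-viva on the transfer ellipse at r = 17790 km gives v_t = √[μ(2/r − 1/a_t)] = 0.3396 km/s.
Δv₂ = |v_t − v_c| = |0.3396 − 0.4886| = 0.1490 km/s.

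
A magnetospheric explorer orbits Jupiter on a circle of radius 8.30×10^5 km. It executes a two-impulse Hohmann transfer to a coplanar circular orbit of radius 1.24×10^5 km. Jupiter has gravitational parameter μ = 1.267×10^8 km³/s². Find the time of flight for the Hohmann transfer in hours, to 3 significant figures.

Transfer-ellipse semi-major axis a_t = (r₁ + r₂)/2 = (8.300×10^5 + 1.240×10^5)/2 = 4.770×10^5 km.
By Kepler's third law the transfer-orbit period is T = 2π√(a_t³/μ), so t = T/2 = 91950 s.
Converting: 91950 s ÷ 3600 s/hour = 25.5 hours.

t = 25.5 hours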